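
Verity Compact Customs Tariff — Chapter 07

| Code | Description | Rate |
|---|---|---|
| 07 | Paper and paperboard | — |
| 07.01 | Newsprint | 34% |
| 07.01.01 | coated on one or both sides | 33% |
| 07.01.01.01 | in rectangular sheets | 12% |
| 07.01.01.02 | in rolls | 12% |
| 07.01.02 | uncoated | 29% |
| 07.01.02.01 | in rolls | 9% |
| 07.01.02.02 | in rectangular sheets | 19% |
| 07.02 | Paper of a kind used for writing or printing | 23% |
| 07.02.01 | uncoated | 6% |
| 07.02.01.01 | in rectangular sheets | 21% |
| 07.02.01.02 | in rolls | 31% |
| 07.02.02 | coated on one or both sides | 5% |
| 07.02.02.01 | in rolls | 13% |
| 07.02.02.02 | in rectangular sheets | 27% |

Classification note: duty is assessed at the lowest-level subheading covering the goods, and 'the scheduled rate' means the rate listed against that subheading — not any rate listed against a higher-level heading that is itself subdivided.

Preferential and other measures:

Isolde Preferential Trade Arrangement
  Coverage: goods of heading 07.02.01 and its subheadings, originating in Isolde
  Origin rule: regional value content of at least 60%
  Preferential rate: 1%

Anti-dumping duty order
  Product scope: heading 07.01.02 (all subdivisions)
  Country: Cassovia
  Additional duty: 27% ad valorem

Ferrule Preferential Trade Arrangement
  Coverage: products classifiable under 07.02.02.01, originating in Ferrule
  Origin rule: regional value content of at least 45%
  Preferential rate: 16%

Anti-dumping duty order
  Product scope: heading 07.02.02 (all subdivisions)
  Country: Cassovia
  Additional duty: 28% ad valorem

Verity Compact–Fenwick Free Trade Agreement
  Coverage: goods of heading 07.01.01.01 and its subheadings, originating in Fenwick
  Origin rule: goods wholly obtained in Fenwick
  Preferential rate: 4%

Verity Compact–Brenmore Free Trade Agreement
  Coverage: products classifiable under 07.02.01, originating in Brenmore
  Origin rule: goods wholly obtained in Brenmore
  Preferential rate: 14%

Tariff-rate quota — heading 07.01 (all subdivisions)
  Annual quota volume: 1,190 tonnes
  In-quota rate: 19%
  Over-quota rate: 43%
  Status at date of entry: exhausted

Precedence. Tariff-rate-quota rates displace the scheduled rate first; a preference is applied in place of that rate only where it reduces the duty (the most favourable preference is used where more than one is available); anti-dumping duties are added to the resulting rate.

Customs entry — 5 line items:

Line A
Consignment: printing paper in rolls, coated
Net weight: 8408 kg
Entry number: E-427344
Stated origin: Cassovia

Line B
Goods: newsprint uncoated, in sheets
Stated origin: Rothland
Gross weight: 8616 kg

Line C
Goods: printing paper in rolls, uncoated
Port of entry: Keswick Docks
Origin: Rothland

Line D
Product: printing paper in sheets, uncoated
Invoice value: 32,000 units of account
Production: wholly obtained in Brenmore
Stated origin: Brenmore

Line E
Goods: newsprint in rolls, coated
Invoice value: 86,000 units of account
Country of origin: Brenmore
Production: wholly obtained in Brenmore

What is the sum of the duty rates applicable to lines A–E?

172%

Line A: printing paper → 07.02; coated → 07.02.02; in rolls → 07.02.02.01. Scheduled 13%. anti-dumping (Cassovia, 07.02.02): +28%; total 13% + 28% = 41%. → 41%.
Line B: newsprint → 07.01; uncoated → 07.01.02; in sheets → 07.01.02.02. Scheduled 19%. quota on 07.01 exhausted → over-quota 43%. → 43%.
Line C: printing paper → 07.02; uncoated → 07.02.01; in rolls → 07.02.01.02. Scheduled 31%. No special measure applies. → 31%.
Line D: printing paper → 07.02; uncoated → 07.02.01; in sheets → 07.02.01.01. Scheduled 21%. Brenmore agreement on 07.02.01: wholly obtained → 14% available; preferential 14%. → 14%.
Line E: newsprint → 07.01; coated → 07.01.01; in rolls → 07.01.01.02. Scheduled 12%. quota on 07.01 exhausted → over-quota 43%; Brenmore agreement on 07.02.01: 07.01.01.02 not covered. → 43%.
Sum: 41% + 43% + 31% + 14% + 43% = 172%.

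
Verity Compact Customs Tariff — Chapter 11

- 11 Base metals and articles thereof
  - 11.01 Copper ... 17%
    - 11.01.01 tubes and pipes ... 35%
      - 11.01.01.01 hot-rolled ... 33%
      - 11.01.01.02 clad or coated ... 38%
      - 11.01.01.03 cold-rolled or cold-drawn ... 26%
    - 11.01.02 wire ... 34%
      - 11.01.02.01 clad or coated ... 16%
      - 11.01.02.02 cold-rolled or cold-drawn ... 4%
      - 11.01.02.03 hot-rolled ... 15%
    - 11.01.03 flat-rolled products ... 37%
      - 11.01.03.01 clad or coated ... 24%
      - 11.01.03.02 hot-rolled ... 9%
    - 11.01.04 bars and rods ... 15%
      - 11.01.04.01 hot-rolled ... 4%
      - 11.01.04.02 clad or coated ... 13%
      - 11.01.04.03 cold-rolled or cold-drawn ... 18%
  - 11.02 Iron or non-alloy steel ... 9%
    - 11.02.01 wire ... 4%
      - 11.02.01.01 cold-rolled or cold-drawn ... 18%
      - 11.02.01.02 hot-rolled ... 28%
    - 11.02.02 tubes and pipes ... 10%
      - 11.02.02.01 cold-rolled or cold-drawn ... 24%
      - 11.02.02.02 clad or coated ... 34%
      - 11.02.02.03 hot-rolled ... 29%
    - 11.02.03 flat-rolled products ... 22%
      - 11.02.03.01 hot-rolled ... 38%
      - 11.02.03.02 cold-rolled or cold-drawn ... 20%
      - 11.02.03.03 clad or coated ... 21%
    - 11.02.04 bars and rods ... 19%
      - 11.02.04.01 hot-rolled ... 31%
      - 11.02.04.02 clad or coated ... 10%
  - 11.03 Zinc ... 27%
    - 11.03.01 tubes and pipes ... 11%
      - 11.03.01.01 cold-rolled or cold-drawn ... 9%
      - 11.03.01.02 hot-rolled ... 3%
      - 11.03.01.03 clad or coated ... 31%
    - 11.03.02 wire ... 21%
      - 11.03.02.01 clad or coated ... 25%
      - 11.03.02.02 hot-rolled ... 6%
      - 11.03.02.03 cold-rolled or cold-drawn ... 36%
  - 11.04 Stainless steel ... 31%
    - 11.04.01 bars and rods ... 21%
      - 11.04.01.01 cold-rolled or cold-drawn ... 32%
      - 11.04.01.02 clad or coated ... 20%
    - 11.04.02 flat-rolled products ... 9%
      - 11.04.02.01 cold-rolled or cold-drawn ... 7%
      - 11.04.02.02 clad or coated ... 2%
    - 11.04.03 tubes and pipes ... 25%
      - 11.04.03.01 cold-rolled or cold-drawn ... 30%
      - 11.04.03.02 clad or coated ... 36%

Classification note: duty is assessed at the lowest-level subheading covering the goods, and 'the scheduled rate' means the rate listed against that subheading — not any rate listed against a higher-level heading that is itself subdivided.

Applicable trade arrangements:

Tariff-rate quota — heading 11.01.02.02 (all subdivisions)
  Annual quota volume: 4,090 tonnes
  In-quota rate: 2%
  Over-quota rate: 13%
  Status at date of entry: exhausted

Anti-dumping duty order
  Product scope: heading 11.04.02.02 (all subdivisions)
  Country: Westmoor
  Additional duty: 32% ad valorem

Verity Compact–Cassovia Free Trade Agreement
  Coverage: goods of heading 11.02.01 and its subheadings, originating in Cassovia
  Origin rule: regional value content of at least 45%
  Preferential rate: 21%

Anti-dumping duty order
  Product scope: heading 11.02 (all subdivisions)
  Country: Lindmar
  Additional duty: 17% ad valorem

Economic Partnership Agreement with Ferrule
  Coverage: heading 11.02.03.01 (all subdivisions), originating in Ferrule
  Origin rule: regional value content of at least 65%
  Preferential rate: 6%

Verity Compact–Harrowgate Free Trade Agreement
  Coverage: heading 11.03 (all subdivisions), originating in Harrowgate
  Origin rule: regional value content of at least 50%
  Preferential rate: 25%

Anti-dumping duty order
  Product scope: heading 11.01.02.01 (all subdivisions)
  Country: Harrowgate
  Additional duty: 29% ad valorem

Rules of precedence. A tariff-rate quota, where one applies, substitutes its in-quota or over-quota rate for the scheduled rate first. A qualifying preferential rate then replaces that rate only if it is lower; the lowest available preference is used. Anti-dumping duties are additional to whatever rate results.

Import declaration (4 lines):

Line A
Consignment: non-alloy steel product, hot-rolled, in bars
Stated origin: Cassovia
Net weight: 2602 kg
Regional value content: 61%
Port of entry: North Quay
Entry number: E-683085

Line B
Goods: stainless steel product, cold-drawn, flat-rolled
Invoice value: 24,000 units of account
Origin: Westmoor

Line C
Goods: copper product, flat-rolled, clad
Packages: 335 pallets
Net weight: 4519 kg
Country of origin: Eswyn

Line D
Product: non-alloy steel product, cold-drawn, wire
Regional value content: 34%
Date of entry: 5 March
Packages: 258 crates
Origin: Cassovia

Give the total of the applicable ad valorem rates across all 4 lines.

80%

Line A: non-alloy steel → 11.02; in bars → 11.02.04; hot-rolled → 11.02.04.01. Scheduled 31%. Cassovia agreement on 11.02.01: 11.02.04.01 not covered. → 31%.
Line B: stainless steel → 11.04; flat-rolled → 11.04.02; cold-drawn → 11.04.02.01. Scheduled 7%. No special measure applies. → 7%.
Line C: copper → 11.01; flat-rolled → 11.01.03; clad → 11.01.03.01. Scheduled 24%. No special measure applies. → 24%.
Line D: non-alloy steel → 11.02; wire → 11.02.01; cold-drawn → 11.02.01.01. Scheduled 18%. Cassovia agreement on 11.02.01: RVC < 45%. → 18%.
Sum: 31% + 7% + 24% + 18% = 80%.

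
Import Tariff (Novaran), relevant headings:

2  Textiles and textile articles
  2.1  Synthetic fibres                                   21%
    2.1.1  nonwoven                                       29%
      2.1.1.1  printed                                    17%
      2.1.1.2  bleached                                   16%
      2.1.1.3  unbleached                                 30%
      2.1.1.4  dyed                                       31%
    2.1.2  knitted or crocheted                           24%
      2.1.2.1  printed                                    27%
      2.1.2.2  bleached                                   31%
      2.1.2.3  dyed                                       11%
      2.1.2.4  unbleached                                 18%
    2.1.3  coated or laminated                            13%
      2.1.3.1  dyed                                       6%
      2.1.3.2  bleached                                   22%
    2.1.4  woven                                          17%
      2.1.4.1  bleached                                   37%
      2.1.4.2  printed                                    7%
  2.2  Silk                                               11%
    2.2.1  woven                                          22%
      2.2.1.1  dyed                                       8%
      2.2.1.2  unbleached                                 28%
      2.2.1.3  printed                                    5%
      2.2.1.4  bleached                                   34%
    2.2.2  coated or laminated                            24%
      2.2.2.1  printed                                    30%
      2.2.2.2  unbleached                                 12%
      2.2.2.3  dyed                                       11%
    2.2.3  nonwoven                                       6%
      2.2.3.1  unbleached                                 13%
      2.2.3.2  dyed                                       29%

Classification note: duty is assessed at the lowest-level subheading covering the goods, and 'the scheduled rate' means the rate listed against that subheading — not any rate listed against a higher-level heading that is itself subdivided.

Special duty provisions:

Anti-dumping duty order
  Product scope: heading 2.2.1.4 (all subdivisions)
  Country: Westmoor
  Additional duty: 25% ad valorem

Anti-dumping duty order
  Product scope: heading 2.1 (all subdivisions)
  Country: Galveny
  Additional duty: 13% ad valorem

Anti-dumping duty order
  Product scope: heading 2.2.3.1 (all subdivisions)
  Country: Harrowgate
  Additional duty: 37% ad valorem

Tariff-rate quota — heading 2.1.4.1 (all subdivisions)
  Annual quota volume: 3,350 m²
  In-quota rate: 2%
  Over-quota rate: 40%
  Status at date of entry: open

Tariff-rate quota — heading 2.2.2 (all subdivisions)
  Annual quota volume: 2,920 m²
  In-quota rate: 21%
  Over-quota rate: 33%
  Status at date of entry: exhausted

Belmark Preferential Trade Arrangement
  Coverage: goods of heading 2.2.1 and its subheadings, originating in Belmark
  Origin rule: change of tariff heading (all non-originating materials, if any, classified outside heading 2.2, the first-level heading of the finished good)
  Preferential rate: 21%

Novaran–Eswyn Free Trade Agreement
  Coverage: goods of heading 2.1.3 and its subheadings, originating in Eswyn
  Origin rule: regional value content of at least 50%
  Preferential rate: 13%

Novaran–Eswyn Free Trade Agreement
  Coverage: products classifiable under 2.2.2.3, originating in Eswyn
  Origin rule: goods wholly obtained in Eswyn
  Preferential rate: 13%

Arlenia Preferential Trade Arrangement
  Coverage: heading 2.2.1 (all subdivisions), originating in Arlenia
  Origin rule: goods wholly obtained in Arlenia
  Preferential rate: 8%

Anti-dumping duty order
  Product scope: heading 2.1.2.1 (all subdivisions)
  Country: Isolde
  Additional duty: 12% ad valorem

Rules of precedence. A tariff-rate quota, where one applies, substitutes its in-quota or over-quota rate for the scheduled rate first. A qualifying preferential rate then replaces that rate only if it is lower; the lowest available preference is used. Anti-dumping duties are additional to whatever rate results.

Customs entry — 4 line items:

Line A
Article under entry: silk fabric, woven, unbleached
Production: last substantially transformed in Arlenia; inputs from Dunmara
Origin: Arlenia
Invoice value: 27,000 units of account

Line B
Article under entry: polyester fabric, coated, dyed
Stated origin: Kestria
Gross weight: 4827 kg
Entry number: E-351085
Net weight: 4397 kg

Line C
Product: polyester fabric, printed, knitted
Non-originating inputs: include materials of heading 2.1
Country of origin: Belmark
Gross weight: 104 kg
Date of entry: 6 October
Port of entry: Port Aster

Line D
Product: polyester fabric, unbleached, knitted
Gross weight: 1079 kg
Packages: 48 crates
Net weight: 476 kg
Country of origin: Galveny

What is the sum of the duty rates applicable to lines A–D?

Line A: silk → 2.2; woven → 2.2.1; unbleached → 2.2.1.2. Scheduled 28%. Arlenia agreement on 2.2.1: not wholly obtained. → 28%.
Line B: polyester → 2.1; coated → 2.1.3; dyed → 2.1.3.1. Scheduled 6%. No special measure applies. → 6%.
Line C: polyester → 2.1; knitted → 2.1.2; printed → 2.1.2.1. Scheduled 27%. Belmark agreement on 2.2.1: 2.1.2.1 not covered. → 27%.
Line D: polyester → 2.1; knitted → 2.1.2; unbleached → 2.1.2.4. Scheduled 18%. anti-dumping (Galveny, 2.1): +13%; total 18% + 13% = 31%. → 31%.
Sum: 28% + 6% + 27% + 31% = 92%.

92%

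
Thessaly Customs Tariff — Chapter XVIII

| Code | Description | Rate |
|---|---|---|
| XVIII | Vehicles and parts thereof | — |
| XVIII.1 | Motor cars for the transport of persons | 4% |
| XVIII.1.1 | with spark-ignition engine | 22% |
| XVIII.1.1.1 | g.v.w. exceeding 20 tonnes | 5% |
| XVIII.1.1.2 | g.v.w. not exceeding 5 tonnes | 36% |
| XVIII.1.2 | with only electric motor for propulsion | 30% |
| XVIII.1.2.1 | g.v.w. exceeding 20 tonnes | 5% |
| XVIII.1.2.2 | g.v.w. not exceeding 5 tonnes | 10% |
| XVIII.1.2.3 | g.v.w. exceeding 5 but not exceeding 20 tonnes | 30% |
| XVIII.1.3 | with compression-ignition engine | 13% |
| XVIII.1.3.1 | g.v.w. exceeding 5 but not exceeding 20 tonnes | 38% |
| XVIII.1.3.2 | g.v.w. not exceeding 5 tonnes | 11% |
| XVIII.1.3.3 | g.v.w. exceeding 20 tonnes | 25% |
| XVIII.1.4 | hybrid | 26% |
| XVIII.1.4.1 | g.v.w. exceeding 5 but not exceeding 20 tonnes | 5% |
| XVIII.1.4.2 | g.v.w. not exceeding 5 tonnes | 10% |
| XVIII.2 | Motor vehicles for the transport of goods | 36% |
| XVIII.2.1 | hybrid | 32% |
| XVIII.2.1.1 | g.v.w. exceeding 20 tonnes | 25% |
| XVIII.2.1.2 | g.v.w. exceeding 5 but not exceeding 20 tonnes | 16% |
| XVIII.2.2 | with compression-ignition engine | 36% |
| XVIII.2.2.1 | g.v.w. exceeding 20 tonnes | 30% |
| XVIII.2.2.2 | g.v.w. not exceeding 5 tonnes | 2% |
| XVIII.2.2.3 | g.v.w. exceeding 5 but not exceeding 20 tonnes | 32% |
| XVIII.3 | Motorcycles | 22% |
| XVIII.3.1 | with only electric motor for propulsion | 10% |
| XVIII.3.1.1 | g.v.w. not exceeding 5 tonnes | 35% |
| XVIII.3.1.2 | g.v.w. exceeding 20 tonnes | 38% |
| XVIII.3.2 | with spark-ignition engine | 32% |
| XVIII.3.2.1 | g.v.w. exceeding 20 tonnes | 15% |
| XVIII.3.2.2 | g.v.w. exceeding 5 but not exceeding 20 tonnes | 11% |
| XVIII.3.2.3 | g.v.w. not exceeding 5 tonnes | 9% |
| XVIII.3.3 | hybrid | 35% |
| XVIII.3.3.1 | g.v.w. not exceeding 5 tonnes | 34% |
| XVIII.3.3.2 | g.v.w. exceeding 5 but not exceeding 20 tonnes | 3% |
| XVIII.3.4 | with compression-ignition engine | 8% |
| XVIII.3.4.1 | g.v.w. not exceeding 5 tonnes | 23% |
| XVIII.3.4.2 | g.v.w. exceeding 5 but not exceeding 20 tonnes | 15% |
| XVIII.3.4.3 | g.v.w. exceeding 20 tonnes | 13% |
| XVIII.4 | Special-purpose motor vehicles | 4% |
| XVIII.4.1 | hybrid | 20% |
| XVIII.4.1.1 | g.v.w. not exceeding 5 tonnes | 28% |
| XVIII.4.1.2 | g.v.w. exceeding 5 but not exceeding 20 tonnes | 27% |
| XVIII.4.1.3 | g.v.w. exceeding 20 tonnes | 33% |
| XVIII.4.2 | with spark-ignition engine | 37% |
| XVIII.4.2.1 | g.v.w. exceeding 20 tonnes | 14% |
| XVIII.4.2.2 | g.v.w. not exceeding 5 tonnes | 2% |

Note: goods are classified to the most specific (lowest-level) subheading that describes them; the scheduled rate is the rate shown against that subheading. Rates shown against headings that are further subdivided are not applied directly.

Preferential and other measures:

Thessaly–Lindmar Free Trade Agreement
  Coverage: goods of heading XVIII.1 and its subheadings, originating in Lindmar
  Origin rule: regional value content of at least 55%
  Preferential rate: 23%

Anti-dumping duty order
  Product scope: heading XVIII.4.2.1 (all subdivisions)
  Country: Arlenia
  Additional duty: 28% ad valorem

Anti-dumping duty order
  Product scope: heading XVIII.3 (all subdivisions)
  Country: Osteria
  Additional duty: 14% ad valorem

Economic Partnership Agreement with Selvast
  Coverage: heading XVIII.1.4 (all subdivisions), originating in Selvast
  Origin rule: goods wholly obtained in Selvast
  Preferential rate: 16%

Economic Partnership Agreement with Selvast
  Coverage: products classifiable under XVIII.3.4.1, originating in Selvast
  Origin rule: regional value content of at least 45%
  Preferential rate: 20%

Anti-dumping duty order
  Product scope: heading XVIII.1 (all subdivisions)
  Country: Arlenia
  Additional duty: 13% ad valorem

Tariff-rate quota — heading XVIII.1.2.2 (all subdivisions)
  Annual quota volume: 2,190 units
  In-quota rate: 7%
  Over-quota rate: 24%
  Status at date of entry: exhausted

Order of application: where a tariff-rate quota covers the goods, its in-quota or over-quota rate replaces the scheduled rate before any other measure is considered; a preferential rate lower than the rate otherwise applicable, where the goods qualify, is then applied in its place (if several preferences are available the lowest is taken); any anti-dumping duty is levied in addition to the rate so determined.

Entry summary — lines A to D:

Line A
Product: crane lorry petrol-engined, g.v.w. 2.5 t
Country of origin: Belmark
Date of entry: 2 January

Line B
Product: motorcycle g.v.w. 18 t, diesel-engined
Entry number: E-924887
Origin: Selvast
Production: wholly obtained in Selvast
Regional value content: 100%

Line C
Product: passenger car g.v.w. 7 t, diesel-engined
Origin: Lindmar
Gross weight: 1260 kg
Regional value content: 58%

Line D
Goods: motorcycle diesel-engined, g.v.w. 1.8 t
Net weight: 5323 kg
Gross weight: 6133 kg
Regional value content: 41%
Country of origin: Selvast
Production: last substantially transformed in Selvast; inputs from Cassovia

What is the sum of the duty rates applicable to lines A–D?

Line A: crane lorry → XVIII.4; petrol-engined → XVIII.4.2; g.v.w. 2.5 t → XVIII.4.2.2. Scheduled 2%. No special measure applies. → 2%.
Line B: motorcycle → XVIII.3; diesel-engined → XVIII.3.4; g.v.w. 18 t → XVIII.3.4.2. Scheduled 15%. Selvast agreement on XVIII.1.4: XVIII.3.4.2 not covered; Selvast agreement on XVIII.3.4.1: XVIII.3.4.2 not covered. → 15%.
Line C: passenger car → XVIII.1; diesel-engined → XVIII.1.3; g.v.w. 7 t → XVIII.1.3.1. Scheduled 38%. Lindmar agreement on XVIII.1: RVC ≥ 55% → 23% available; preferential 23%. → 23%.
Line D: motorcycle → XVIII.3; diesel-engined → XVIII.3.4; g.v.w. 1.8 t → XVIII.3.4.1. Scheduled 23%. Selvast agreement on XVIII.1.4: XVIII.3.4.1 not covered; Selvast agreement on XVIII.3.4.1: RVC < 45%. → 23%.
Sum: 2% + 15% + 23% + 23% = 63%.

63%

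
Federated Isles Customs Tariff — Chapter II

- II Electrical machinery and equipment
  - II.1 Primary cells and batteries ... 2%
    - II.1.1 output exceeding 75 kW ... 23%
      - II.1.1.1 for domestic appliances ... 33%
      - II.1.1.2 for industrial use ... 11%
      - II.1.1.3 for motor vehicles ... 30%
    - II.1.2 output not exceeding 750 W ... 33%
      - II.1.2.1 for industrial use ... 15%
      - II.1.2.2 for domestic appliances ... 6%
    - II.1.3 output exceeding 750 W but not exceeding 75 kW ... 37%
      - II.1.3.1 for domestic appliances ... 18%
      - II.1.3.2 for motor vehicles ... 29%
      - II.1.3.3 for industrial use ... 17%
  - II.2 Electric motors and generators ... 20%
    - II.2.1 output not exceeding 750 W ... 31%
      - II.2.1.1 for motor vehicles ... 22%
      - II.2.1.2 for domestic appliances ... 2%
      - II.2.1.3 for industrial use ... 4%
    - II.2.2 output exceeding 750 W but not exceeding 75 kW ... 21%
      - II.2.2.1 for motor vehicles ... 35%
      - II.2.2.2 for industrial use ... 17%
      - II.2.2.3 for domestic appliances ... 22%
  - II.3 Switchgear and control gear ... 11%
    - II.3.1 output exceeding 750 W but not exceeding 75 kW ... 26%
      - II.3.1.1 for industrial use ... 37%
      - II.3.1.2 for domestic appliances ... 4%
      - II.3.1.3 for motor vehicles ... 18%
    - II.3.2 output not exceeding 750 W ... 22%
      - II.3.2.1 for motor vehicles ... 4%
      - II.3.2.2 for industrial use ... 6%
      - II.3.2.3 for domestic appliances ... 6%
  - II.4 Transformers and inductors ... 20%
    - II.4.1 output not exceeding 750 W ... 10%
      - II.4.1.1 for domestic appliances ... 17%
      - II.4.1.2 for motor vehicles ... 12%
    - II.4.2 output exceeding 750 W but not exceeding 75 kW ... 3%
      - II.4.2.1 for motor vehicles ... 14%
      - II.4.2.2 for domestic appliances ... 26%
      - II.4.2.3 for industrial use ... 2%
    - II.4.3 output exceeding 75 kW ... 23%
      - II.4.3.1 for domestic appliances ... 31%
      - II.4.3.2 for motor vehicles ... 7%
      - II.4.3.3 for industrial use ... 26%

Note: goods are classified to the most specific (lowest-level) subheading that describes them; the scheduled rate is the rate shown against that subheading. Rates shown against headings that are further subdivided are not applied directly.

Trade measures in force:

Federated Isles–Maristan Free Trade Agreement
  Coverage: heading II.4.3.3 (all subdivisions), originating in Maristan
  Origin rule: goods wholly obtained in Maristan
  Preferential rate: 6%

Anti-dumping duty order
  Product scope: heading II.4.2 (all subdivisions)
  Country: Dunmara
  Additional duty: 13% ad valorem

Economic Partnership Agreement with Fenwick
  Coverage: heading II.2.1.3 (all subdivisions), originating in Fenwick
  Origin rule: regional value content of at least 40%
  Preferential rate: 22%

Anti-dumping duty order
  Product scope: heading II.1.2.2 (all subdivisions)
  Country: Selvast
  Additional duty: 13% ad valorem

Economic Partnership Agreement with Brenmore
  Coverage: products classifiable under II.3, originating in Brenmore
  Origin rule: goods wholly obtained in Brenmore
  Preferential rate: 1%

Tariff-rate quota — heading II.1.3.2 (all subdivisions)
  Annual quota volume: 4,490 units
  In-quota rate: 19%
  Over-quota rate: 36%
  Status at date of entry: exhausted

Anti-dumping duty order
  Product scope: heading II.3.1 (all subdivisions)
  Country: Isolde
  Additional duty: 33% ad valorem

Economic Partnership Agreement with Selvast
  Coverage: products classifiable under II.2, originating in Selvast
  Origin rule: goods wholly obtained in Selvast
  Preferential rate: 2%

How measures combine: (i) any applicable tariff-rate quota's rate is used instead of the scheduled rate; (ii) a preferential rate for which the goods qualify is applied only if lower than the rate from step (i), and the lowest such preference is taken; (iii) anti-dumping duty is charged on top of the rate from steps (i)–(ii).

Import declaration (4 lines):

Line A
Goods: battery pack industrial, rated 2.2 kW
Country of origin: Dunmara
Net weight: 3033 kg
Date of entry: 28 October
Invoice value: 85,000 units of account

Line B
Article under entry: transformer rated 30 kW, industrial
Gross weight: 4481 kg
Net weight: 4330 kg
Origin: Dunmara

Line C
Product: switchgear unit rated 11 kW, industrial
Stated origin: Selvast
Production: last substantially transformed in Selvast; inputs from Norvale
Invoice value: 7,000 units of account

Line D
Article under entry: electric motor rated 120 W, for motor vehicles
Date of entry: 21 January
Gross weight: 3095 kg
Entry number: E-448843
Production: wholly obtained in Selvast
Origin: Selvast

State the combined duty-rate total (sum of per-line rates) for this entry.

Line A: battery pack → II.1; rated 2.2 kW → II.1.3; industrial → II.1.3.3. Scheduled 17%. No special measure applies. → 17%.
Line B: transformer → II.4; rated 30 kW → II.4.2; industrial → II.4.2.3. Scheduled 2%. anti-dumping (Dunmara, II.4.2): +13%; total 2% + 13% = 15%. → 15%.
Line C: switchgear unit → II.3; rated 11 kW → II.3.1; industrial → II.3.1.1. Scheduled 37%. Selvast agreement on II.2: II.3.1.1 not covered. → 37%.
Line D: electric motor → II.2; rated 120 W → II.2.1; for motor vehicles → II.2.1.1. Scheduled 22%. Selvast agreement on II.2: wholly obtained → 2% available; preferential 2%. → 2%.
Sum: 17% + 15% + 37% + 2% = 71%.

71%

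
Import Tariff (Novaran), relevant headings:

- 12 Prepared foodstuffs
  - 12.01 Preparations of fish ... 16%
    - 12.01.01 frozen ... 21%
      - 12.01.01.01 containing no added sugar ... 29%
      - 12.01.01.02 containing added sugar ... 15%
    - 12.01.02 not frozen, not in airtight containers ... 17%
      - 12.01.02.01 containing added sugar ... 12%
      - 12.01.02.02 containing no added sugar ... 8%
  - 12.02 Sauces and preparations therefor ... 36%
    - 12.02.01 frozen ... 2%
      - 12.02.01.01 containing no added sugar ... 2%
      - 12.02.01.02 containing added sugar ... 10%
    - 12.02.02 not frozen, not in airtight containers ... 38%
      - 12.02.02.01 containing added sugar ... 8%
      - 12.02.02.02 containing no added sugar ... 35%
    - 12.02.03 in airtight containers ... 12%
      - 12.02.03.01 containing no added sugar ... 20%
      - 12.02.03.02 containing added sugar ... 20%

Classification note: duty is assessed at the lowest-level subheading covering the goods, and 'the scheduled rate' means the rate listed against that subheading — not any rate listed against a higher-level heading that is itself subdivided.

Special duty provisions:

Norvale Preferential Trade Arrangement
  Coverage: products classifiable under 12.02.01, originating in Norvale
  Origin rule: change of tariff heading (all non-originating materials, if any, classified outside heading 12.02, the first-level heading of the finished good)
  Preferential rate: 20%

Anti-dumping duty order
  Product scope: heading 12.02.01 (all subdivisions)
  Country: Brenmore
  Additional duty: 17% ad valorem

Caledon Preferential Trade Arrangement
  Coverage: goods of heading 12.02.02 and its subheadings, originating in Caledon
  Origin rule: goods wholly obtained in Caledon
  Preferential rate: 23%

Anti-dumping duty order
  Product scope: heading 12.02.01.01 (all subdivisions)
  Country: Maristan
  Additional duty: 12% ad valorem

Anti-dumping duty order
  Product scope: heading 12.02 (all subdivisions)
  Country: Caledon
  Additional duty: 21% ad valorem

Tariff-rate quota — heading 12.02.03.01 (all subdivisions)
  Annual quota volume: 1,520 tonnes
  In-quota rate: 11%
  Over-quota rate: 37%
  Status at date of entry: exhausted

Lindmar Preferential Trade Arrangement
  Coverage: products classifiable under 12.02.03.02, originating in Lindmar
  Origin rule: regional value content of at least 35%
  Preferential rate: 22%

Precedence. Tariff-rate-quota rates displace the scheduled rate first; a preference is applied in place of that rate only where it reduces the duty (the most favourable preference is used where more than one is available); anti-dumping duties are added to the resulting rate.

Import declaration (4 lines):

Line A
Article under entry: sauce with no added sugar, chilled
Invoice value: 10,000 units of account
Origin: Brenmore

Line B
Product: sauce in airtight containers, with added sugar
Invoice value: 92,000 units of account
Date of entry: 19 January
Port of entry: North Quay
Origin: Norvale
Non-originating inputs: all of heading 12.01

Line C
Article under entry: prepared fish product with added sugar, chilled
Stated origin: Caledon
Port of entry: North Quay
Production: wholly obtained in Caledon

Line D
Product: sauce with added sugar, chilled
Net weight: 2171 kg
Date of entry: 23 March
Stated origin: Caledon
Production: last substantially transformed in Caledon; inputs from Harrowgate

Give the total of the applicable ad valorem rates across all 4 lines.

Line A: sauce → 12.02; chilled → 12.02.02; with no added sugar → 12.02.02.02. Scheduled 35%. No special measure applies. → 35%.
Line B: sauce → 12.02; in airtight containers → 12.02.03; with added sugar → 12.02.03.02. Scheduled 20%. Norvale agreement on 12.02.01: 12.02.03.02 not covered. → 20%.
Line C: prepared fish product → 12.01; chilled → 12.01.02; with added sugar → 12.01.02.01. Scheduled 12%. Caledon agreement on 12.02.02: 12.01.02.01 not covered. → 12%.
Line D: sauce → 12.02; chilled → 12.02.02; with added sugar → 12.02.02.01. Scheduled 8%. Caledon agreement on 12.02.02: not wholly obtained; anti-dumping (Caledon, 12.02): +21%; total 8% + 21% = 29%. → 29%.
Sum: 35% + 20% + 12% + 29% = 96%.

96%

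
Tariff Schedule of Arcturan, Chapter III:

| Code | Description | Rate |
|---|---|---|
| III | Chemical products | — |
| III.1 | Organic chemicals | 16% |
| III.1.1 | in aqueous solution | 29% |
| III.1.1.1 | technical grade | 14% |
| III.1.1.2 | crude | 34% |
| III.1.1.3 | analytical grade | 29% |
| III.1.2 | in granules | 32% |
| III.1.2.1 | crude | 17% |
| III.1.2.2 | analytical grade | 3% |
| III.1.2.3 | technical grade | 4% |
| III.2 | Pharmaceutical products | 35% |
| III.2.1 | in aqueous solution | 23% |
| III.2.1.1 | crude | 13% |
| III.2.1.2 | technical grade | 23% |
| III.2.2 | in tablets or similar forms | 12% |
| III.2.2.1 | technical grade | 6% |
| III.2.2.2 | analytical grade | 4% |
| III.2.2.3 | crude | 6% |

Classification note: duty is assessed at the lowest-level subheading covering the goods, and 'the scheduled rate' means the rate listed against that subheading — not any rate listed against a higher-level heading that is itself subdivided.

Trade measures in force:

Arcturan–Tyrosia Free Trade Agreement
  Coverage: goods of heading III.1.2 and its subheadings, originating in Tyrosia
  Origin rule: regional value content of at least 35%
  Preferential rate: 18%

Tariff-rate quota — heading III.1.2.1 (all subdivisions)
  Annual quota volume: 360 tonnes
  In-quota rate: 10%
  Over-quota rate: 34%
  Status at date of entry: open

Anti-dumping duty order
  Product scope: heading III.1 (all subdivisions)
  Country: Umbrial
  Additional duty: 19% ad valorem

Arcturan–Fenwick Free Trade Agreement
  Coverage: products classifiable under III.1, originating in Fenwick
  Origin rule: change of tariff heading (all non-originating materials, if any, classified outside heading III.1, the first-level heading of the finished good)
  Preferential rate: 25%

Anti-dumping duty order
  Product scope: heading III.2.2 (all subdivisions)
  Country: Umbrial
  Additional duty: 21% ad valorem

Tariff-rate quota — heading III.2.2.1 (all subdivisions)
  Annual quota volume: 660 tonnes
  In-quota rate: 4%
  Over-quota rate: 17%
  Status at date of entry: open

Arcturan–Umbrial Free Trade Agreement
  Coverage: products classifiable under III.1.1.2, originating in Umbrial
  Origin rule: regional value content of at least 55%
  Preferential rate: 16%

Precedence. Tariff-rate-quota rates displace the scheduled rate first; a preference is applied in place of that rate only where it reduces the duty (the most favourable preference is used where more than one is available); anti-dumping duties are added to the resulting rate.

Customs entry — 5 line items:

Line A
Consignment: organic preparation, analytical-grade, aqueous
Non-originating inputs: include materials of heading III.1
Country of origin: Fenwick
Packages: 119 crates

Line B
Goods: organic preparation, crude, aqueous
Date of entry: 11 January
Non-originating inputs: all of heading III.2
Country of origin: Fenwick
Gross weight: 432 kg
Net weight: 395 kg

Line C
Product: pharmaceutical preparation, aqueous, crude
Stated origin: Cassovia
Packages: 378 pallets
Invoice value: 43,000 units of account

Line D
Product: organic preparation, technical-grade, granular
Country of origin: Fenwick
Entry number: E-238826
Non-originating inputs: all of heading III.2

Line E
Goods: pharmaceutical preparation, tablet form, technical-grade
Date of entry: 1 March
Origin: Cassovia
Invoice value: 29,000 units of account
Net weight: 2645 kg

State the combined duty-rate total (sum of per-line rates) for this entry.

75%

Line A: organic → III.1; aqueous → III.1.1; analytical-grade → III.1.1.3. Scheduled 29%. Fenwick agreement on III.1: CTH not met. → 29%.
Line B: organic → III.1; aqueous → III.1.1; crude → III.1.1.2. Scheduled 34%. Fenwick agreement on III.1: CTH met → 25% available; preferential 25%. → 25%.
Line C: pharmaceutical → III.2; aqueous → III.2.1; crude → III.2.1.1. Scheduled 13%. No special measure applies. → 13%.
Line D: organic → III.1; granular → III.1.2; technical-grade → III.1.2.3. Scheduled 4%. Fenwick agreement on III.1: CTH met → 25% available; preference 25% not lower than 4% → no reduction. → 4%.
Line E: pharmaceutical → III.2; tablet form → III.2.2; technical-grade → III.2.2.1. Scheduled 6%. quota on III.2.2.1 open → in-quota 4%. → 4%.
Sum: 29% + 25% + 13% + 4% + 4% = 75%.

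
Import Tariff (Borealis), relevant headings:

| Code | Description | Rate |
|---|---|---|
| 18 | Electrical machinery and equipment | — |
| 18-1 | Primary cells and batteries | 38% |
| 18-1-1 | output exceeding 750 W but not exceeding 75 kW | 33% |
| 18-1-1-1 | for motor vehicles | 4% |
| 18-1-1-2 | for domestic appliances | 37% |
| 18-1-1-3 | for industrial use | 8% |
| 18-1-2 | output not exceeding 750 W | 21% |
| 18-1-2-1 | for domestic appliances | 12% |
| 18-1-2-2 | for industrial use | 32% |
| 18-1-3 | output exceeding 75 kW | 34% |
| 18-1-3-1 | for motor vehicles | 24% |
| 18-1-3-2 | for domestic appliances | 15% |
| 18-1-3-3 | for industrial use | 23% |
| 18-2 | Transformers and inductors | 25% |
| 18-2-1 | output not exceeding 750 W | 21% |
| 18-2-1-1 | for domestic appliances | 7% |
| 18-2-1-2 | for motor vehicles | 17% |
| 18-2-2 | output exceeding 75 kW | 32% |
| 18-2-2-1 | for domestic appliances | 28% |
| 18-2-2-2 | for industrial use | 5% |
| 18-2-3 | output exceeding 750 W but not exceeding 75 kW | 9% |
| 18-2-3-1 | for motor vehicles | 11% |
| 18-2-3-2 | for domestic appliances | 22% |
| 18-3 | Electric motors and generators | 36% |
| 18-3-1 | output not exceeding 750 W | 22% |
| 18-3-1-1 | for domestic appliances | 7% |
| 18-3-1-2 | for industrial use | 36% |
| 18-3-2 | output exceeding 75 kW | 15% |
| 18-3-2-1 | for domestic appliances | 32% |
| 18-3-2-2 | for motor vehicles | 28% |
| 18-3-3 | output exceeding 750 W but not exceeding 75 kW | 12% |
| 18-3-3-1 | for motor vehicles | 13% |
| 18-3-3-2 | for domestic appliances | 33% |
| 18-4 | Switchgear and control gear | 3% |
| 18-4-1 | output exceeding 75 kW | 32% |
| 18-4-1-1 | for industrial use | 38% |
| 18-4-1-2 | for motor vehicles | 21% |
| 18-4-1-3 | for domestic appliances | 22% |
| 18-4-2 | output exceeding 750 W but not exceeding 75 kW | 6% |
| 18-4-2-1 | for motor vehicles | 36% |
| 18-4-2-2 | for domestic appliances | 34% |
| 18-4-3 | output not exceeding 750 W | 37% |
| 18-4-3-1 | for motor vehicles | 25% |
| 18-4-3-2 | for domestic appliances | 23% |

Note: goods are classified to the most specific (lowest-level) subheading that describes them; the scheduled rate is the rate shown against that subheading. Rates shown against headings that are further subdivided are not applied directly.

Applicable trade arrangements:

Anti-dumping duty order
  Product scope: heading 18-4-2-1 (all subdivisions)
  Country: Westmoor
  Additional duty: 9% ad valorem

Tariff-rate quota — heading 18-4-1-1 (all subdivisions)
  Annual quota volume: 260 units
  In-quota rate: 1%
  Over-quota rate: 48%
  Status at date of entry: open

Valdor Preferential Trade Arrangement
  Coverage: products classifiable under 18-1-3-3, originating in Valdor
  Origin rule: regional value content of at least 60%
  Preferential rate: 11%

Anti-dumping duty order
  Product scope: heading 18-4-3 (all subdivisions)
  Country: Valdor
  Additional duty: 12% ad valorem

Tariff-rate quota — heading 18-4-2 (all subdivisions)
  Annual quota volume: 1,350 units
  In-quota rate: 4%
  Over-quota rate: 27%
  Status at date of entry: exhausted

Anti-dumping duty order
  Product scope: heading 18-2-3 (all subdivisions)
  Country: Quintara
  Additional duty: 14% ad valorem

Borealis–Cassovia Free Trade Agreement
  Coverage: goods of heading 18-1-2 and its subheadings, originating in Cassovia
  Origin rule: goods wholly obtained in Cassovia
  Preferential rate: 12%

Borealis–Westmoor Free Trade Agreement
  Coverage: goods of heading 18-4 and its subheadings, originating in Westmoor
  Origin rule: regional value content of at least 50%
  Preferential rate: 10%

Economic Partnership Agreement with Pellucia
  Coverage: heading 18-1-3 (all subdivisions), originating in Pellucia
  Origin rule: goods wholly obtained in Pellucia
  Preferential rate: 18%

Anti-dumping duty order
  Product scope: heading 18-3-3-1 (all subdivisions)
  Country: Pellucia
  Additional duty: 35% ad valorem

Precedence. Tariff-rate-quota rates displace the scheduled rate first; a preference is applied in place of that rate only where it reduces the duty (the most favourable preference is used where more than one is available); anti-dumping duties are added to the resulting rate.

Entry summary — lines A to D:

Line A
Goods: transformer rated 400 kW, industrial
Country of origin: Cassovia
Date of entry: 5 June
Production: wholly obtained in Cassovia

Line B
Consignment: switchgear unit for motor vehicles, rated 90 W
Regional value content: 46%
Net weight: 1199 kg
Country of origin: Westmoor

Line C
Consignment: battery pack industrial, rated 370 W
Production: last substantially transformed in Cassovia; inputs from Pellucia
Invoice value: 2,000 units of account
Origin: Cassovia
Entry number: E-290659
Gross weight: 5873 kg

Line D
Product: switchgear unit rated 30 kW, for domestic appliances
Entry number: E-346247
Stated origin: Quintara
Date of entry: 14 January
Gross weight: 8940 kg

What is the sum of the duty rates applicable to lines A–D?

Line A: transformer → 18-2; rated 400 kW → 18-2-2; industrial → 18-2-2-2. Scheduled 5%. Cassovia agreement on 18-1-2: 18-2-2-2 not covered. → 5%.
Line B: switchgear unit → 18-4; rated 90 W → 18-4-3; for motor vehicles → 18-4-3-1. Scheduled 25%. Westmoor agreement on 18-4: RVC < 50%. → 25%.
Line C: battery pack → 18-1; rated 370 W → 18-1-2; industrial → 18-1-2-2. Scheduled 32%. Cassovia agreement on 18-1-2: not wholly obtained. → 32%.
Line D: switchgear unit → 18-4; rated 30 kW → 18-4-2; for domestic appliances → 18-4-2-2. Scheduled 34%. quota on 18-4-2 exhausted → over-quota 27%. → 27%.
Sum: 5% + 25% + 32% + 27% = 89%.

89%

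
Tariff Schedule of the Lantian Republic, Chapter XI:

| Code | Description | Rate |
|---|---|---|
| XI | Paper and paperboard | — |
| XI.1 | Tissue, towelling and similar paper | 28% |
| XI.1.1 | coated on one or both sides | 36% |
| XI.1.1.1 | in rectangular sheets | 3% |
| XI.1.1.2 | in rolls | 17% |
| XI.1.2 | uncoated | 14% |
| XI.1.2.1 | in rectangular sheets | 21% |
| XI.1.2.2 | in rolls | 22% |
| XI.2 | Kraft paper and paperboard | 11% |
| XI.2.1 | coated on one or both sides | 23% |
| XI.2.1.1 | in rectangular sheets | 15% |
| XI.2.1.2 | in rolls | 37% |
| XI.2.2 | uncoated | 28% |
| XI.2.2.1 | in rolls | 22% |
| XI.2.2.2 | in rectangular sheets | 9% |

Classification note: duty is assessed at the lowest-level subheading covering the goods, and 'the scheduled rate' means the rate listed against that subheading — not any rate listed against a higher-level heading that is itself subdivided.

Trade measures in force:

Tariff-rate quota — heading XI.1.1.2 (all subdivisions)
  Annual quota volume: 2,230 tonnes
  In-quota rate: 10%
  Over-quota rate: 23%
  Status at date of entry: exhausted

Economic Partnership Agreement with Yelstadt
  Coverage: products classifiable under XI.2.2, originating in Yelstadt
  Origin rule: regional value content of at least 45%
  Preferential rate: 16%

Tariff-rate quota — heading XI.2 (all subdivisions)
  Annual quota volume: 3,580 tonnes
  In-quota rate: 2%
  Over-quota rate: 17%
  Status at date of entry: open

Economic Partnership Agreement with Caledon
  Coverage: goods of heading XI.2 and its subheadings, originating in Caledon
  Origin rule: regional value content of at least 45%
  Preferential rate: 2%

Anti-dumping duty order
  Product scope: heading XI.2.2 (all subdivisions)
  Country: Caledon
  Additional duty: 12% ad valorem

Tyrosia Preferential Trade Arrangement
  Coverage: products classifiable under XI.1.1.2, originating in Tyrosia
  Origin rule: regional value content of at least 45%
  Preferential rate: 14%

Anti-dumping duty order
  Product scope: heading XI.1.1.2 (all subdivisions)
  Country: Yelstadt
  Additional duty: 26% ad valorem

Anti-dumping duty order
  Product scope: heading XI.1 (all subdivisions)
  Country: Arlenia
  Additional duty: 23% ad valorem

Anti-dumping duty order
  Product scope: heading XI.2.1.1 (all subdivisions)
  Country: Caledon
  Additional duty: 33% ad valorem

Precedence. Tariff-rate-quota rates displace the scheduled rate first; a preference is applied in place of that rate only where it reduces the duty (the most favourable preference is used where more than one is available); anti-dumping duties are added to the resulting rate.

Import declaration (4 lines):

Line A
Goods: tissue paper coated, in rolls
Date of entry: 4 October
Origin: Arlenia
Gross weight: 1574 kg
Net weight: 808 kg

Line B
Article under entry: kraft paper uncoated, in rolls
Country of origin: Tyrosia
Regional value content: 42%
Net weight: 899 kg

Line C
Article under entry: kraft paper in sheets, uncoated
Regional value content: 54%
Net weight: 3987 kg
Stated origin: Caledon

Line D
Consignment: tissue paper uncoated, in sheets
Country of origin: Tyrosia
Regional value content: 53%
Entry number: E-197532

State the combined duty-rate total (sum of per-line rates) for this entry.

Line A: tissue paper → XI.1; coated → XI.1.1; in rolls → XI.1.1.2. Scheduled 17%. quota on XI.1.1.2 exhausted → over-quota 23%; anti-dumping (Arlenia, XI.1): +23%; total 23% + 23% = 46%. → 46%.
Line B: kraft paper → XI.2; uncoated → XI.2.2; in rolls → XI.2.2.1. Scheduled 22%. quota on XI.2 open → in-quota 2%; Tyrosia agreement on XI.1.1.2: XI.2.2.1 not covered. → 2%.
Line C: kraft paper → XI.2; uncoated → XI.2.2; in sheets → XI.2.2.2. Scheduled 9%. quota on XI.2 open → in-quota 2%; Caledon agreement on XI.2: RVC ≥ 45% → 2% available; preference 2% not lower than 2% → no reduction; anti-dumping (Caledon, XI.2.2): +12%; total 2% + 12% = 14%. → 14%.
Line D: tissue paper → XI.1; uncoated → XI.1.2; in sheets → XI.1.2.1. Scheduled 21%. Tyrosia agreement on XI.1.1.2: XI.1.2.1 not covered. → 21%.
Sum: 46% + 2% + 14% + 21% = 83%.

83%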